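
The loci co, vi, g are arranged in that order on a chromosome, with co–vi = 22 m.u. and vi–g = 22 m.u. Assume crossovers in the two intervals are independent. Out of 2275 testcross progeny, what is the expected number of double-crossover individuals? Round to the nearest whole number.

110

Map distances give recombination frequencies of 0.220 and 0.220 for the two intervals.
With no interference, expected double-crossover frequency = 0.220 × 0.220 = 0.04840.
Expected number = 0.04840 × 2275 = 110.11 ≈ 110.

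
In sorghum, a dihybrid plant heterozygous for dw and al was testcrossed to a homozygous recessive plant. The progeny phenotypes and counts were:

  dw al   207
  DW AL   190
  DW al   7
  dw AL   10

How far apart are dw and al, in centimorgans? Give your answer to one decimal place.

The two most frequent classes, DW AL (190) and dw al (207), are the parental types, so the F1 was DW AL / dw al.
The recombinant classes are DW al and dw AL: 7 + 10 = 17.
Recombination frequency = 17/414 = 0.0411 ≈ 4.1%, i.e. 4.1 centimorgans.

4.1 centimorgans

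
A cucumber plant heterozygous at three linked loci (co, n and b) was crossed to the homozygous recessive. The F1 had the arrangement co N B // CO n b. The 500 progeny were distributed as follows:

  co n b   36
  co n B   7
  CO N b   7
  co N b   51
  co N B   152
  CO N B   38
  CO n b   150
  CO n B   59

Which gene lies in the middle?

n

The two rarest classes, co n B and CO N b, are the double crossovers. Comparing them with the parentals, only the n allele has switched, so n is the middle locus and the order is co – n – b.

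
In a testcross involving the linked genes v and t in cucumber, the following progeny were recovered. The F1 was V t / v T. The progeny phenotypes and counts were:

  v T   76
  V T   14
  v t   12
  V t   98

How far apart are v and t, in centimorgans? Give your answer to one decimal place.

13.0 centimorgans

The recombinant classes are V T and v t: 14 + 12 = 26.
Recombination frequency = 26/200 = 0.1300 ≈ 13.0%, i.e. 13.0 centimorgans.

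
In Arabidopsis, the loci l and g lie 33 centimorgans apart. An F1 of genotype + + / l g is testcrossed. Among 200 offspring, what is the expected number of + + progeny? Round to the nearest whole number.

67

A map distance of 33 centimorgans corresponds to a recombination frequency of 0.330.
The F1 is + + / l g, so + + is a parental gamete class with expected frequency (1 − r)/2 = 0.670/2 = 0.3350.
Expected number = 0.3350 × 200 = 67.00 ≈ 67.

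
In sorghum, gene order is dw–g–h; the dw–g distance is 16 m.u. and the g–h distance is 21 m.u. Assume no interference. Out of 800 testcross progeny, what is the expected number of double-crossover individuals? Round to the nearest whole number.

27

Map distances give recombination frequencies of 0.160 and 0.210 for the two intervals.
With no interference, expected double-crossover frequency = 0.160 × 0.210 = 0.03360.
Expected number = 0.03360 × 800 = 26.88 ≈ 27.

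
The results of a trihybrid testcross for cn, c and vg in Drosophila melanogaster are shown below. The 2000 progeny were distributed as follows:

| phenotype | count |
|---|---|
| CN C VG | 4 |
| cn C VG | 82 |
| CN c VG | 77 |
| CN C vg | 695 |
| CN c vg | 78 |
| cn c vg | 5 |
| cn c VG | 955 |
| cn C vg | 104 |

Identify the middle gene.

vg

The two most frequent reciprocal classes, CN C vg and cn c VG, are the parental types, so the F1 was CN C vg / cn c VG.
The two rarest classes, CN C VG and cn c vg, are the double crossovers. Comparing them with the parentals, only the vg allele has switched, so vg is the middle locus and the order is cn – vg – c.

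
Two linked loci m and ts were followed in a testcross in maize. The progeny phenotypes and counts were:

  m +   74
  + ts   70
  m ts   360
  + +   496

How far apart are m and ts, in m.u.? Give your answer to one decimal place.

14.4 m.u.

The two most frequent classes, + + (496) and m ts (360), are the parental types, so the F1 was + + / m ts.
The recombinant classes are + ts and m +: 70 + 74 = 144.
Recombination frequency = 144/1000 = 0.1440 ≈ 14.4%, i.e. 14.4 m.u.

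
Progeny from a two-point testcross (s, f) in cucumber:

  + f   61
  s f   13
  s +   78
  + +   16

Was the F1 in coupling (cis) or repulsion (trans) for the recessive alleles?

trans

The two most frequent classes are + f (61) and s + (78); these are the parental (non-recombinant) types.
So the F1 carried + f on one chromosome and s + on the other — the recessive alleles are on opposite chromosomes (trans / repulsion).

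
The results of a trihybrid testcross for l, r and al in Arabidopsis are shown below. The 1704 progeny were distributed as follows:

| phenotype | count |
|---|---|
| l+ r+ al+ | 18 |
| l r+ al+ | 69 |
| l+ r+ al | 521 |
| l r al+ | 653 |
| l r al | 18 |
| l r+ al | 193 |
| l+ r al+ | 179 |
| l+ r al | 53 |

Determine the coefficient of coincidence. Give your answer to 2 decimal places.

0.95

The two most frequent reciprocal classes, l r al+ and l+ r+ al, are the parental types, so the F1 was l r al+ / l+ r+ al.
The two rarest classes, l r al and l+ r+ al+, are the double crossovers. Comparing them with the parentals, only the al allele has switched, so al is the middle locus and the order is l – al – r.
l–al: (372 + 36)/1704 = 0.2394; al–r: (122 + 36)/1704 = 0.0927.
Expected DCO frequency = 0.2394 × 0.0927 ≈ 0.02219; observed = 36/1704 ≈ 0.02113.
Coefficient of coincidence = 0.02113/0.02219 ≈ 0.95.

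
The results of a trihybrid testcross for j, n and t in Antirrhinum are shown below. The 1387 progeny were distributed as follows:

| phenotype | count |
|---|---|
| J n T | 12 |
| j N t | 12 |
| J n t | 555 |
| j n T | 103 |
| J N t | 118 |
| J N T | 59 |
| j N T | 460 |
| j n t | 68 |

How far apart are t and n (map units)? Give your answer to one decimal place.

The two most frequent reciprocal classes, j N T and J n t, are the parental types, so the F1 was j N T / J n t.
The two rarest classes, j N t and J n T, are the double crossovers. Comparing them with the parentals, only the t allele has switched, so t is the middle locus and the order is n – t – j.
Crossovers in the n–t interval produce the single-crossover classes j n T and J N t (103 + 118 = 221) plus the double crossovers (24).
RF(n–t) = (221 + 24) / 1387 = 245/1387 = 0.1766 → 17.7 map units.

17.7 map units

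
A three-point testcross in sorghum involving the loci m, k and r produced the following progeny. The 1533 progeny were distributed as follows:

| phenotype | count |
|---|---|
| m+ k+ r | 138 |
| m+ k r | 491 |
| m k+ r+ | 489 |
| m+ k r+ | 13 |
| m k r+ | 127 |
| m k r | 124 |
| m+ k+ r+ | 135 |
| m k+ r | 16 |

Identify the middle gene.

The two most frequent reciprocal classes, m+ k r and m k+ r+, are the parental types, so the F1 was m+ k r / m k+ r+.
The two rarest classes, m+ k r+ and m k+ r, are the double crossovers. Comparing them with the parentals, only the r allele has switched, so r is the middle locus and the order is m – r – k.

r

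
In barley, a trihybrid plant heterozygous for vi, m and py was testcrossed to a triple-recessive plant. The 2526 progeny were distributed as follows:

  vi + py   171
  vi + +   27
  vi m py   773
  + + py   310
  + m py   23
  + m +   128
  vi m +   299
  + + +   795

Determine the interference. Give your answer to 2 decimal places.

0.45

The two most frequent reciprocal classes, + + + and vi m py, are the parental types, so the F1 was + + + / vi m py.
The two rarest classes, vi + + and + m py, are the double crossovers. Comparing them with the parentals, only the vi allele has switched, so vi is the middle locus and the order is m – vi – py.
m–vi: (299 + 50)/2526 = 0.1382; vi–py: (609 + 50)/2526 = 0.2609.
Expected DCO frequency = 0.1382 × 0.2609 ≈ 0.03606; observed = 50/2526 ≈ 0.01979.
Coefficient of coincidence = 0.01979/0.03606 ≈ 0.55; interference = 1 − 0.55 = 0.45.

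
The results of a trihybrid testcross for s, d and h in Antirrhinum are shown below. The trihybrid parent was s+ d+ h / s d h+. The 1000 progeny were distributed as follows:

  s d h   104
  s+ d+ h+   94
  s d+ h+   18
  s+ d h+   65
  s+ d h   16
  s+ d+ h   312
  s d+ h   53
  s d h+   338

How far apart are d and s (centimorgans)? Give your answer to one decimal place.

15.2 centimorgans

The two rarest classes, s+ d h and s d+ h+, are the double crossovers. Comparing them with the parentals, only the d allele has switched, so d is the middle locus and the order is h – d – s.
Crossovers in the d–s interval produce the single-crossover classes s d+ h and s+ d h+ (53 + 65 = 118) plus the double crossovers (34).
RF(d–s) = (118 + 34) / 1000 = 152/1000 = 0.1520 → 15.2 centimorgans.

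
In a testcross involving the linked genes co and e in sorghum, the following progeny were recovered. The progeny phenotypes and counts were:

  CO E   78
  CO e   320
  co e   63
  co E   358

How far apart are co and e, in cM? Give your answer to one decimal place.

The two most frequent classes, CO e (320) and co E (358), are the parental types, so the F1 was CO e / co E.
The recombinant classes are CO E and co e: 78 + 63 = 141.
Recombination frequency = 141/819 = 0.1722 ≈ 17.2%, i.e. 17.2 cM.

17.2 cM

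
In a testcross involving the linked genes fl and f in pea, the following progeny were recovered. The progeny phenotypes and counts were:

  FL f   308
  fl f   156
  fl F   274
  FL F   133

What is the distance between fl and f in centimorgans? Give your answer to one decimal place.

The two most frequent classes, FL f (308) and fl F (274), are the parental types, so the F1 was FL f / fl F.
The recombinant classes are FL F and fl f: 133 + 156 = 289.
Recombination frequency = 289/871 = 0.3318 ≈ 33.2%, i.e. 33.2 centimorgans.

33.2 centimorgans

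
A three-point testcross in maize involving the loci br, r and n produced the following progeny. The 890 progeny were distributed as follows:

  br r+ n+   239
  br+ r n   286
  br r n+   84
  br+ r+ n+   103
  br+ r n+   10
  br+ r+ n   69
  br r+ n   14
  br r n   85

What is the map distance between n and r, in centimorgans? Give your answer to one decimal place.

The two most frequent reciprocal classes, br+ r n and br r+ n+, are the parental types, so the F1 was br+ r n / br r+ n+.
The two rarest classes, br+ r n+ and br r+ n, are the double crossovers. Comparing them with the parentals, only the n allele has switched, so n is the middle locus and the order is r – n – br.
Crossovers in the r–n interval produce the single-crossover classes br+ r+ n and br r n+ (69 + 84 = 153) plus the double crossovers (24).
RF(r–n) = (153 + 24) / 890 = 177/890 = 0.1989 → 19.9 centimorgans.

19.9 centimorgans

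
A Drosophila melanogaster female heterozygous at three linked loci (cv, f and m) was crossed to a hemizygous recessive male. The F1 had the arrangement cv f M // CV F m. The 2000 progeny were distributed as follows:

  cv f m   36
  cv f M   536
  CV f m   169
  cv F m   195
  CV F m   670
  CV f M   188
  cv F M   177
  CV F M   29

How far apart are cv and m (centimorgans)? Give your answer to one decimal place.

The two rarest classes, cv f m and CV F M, are the double crossovers. Comparing them with the parentals, only the m allele has switched, so m is the middle locus and the order is cv – m – f.
Crossovers in the cv–m interval produce the single-crossover classes CV f M and cv F m (188 + 195 = 383) plus the double crossovers (65).
RF(cv–m) = (383 + 65) / 2000 = 448/2000 = 0.2240 → 22.4 centimorgans.

22.4 centimorgans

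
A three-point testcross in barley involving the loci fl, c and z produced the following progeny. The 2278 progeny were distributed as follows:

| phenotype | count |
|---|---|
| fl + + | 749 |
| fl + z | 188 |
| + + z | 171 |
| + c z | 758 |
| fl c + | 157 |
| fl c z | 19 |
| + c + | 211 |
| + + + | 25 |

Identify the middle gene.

The two most frequent reciprocal classes, fl + + and + c z, are the parental types, so the F1 was fl + + / + c z.
The two rarest classes, + + + and fl c z, are the double crossovers. Comparing them with the parentals, only the fl allele has switched, so fl is the middle locus and the order is c – fl – z.

fl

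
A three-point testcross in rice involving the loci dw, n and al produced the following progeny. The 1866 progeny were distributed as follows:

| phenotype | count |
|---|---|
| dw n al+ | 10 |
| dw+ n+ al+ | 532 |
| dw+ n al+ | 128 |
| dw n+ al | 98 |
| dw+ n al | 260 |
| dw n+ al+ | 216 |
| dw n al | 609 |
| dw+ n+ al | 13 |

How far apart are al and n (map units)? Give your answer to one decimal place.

The two most frequent reciprocal classes, dw n al and dw+ n+ al+, are the parental types, so the F1 was dw n al / dw+ n+ al+.
The two rarest classes, dw n al+ and dw+ n+ al, are the double crossovers. Comparing them with the parentals, only the al allele has switched, so al is the middle locus and the order is n – al – dw.
Crossovers in the n–al interval produce the single-crossover classes dw n+ al and dw+ n al+ (98 + 128 = 226) plus the double crossovers (23).
RF(n–al) = (226 + 23) / 1866 = 249/1866 = 0.1334 → 13.3 map units.

13.3 map units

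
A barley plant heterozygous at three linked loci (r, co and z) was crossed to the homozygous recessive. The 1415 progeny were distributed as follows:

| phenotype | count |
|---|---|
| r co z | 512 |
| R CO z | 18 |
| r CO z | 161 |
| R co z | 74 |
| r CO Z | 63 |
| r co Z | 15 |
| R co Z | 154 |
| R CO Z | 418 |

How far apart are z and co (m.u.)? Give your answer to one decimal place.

24.6 m.u.

The two most frequent reciprocal classes, r co z and R CO Z, are the parental types, so the F1 was r co z / R CO Z.
The two rarest classes, r co Z and R CO z, are the double crossovers. Comparing them with the parentals, only the z allele has switched, so z is the middle locus and the order is r – z – co.
Crossovers in the z–co interval produce the single-crossover classes r CO z and R co Z (161 + 154 = 315) plus the double crossovers (33).
RF(z–co) = (315 + 33) / 1415 = 348/1415 = 0.2459 → 24.6 m.u.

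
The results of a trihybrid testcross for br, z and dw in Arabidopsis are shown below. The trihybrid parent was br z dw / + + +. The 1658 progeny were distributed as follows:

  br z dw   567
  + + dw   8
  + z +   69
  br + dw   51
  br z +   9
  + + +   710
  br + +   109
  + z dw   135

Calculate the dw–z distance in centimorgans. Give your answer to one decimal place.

The two rarest classes, br z + and + + dw, are the double crossovers. Comparing them with the parentals, only the dw allele has switched, so dw is the middle locus and the order is br – dw – z.
Crossovers in the dw–z interval produce the single-crossover classes br + dw and + z + (51 + 69 = 120) plus the double crossovers (17).
RF(dw–z) = (120 + 17) / 1658 = 137/1658 = 0.0826 → 8.3 centimorgans.

8.3 centimorgans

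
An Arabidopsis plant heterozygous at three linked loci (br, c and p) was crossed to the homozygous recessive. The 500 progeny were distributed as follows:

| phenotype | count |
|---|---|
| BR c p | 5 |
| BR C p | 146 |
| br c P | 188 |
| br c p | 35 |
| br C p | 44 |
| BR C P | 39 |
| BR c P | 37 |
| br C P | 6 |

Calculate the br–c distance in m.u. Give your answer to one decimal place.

18.4 m.u.

The two most frequent reciprocal classes, br c P and BR C p, are the parental types, so the F1 was br c P / BR C p.
The two rarest classes, br C P and BR c p, are the double crossovers. Comparing them with the parentals, only the c allele has switched, so c is the middle locus and the order is p – c – br.
Crossovers in the c–br interval produce the single-crossover classes BR c P and br C p (37 + 44 = 81) plus the double crossovers (11).
RF(c–br) = (81 + 11) / 500 = 92/500 = 0.1840 → 18.4 m.u.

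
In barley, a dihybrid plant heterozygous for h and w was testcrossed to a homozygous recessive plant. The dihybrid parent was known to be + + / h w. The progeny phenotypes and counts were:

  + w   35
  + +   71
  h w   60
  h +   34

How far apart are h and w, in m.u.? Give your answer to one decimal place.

The recombinant classes are + w and h +: 35 + 34 = 69.
Recombination frequency = 69/200 = 0.3450 ≈ 34.5%, i.e. 34.5 m.u.

34.5 m.u.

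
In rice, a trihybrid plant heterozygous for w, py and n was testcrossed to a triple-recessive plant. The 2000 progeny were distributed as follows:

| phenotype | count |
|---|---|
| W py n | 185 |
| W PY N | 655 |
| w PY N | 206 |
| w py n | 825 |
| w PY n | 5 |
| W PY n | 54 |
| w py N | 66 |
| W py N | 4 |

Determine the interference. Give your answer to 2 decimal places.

The two most frequent reciprocal classes, W PY N and w py n, are the parental types, so the F1 was W PY N / w py n.
The two rarest classes, W py N and w PY n, are the double crossovers. Comparing them with the parentals, only the py allele has switched, so py is the middle locus and the order is w – py – n.
w–py: (391 + 9)/2000 = 0.2000; py–n: (120 + 9)/2000 = 0.0645.
Expected DCO frequency = 0.2000 × 0.0645 ≈ 0.01290; observed = 9/2000 ≈ 0.00450.
Coefficient of coincidence = 0.00450/0.01290 ≈ 0.35; interference = 1 − 0.35 = 0.65.

0.65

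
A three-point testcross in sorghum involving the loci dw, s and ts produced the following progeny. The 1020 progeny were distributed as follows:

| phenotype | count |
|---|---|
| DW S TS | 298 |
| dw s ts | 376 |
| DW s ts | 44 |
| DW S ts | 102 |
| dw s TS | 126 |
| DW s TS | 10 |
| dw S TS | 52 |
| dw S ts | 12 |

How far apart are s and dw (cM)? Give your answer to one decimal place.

11.6 cM

The two most frequent reciprocal classes, DW S TS and dw s ts, are the parental types, so the F1 was DW S TS / dw s ts.
The two rarest classes, DW s TS and dw S ts, are the double crossovers. Comparing them with the parentals, only the s allele has switched, so s is the middle locus and the order is ts – s – dw.
Crossovers in the s–dw interval produce the single-crossover classes dw S TS and DW s ts (52 + 44 = 96) plus the double crossovers (22).
RF(s–dw) = (96 + 22) / 1020 = 118/1020 = 0.1157 → 11.6 cM.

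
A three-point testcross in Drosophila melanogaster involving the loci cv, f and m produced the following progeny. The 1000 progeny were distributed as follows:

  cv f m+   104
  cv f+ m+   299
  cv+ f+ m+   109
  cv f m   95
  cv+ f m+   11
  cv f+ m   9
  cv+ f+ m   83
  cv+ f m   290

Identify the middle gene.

m

The two most frequent reciprocal classes, cv f+ m+ and cv+ f m, are the parental types, so the F1 was cv f+ m+ / cv+ f m.
The two rarest classes, cv f+ m and cv+ f m+, are the double crossovers. Comparing them with the parentals, only the m allele has switched, so m is the middle locus and the order is f – m – cv.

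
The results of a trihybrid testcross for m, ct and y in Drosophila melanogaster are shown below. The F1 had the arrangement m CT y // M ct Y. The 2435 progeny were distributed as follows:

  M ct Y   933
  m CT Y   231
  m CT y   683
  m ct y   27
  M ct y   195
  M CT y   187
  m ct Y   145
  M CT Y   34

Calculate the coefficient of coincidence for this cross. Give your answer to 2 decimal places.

The two rarest classes, m ct y and M CT Y, are the double crossovers. Comparing them with the parentals, only the ct allele has switched, so ct is the middle locus and the order is m – ct – y.
m–ct: (332 + 61)/2435 = 0.1614; ct–y: (426 + 61)/2435 = 0.2000.
Expected DCO frequency = 0.1614 × 0.2000 ≈ 0.03228; observed = 61/2435 ≈ 0.02505.
Coefficient of coincidence = 0.02505/0.03228 ≈ 0.78.

0.78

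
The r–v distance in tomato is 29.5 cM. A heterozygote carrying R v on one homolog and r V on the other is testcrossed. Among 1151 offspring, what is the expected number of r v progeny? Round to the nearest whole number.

A map distance of 29.5 cM corresponds to a recombination frequency of 0.295.
The F1 is R v / r V, so r v is a recombinant gamete class with expected frequency r/2 = 0.295/2 = 0.1475.
Expected number = 0.1475 × 1151 = 169.77 ≈ 170.

170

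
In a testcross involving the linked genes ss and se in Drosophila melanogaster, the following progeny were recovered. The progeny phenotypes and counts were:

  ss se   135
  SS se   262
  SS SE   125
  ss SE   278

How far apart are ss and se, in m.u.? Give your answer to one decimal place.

32.5 m.u.

The two most frequent classes, SS se (262) and ss SE (278), are the parental types, so the F1 was SS se / ss SE.
The recombinant classes are SS SE and ss se: 125 + 135 = 260.
Recombination frequency = 260/800 = 0.3250 ≈ 32.5%, i.e. 32.5 m.u.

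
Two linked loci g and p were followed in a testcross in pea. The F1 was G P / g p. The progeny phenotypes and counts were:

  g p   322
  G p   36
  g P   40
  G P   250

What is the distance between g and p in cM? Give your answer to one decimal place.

The recombinant classes are G p and g P: 36 + 40 = 76.
Recombination frequency = 76/648 = 0.1173 ≈ 11.7%, i.e. 11.7 cM.

11.7 cM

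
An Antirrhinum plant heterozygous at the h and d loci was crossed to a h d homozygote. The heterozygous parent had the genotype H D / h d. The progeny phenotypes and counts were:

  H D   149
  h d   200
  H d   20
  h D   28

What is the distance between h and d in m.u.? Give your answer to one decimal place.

The recombinant classes are H d and h D: 20 + 28 = 48.
Recombination frequency = 48/397 = 0.1209 ≈ 12.1%, i.e. 12.1 m.u.

12.1 m.u.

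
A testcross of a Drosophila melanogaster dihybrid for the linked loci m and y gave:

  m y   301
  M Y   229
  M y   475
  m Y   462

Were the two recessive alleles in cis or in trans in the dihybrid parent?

The two most frequent classes are M y (475) and m Y (462); these are the parental (non-recombinant) types.
So the F1 carried M y on one chromosome and m Y on the other — the recessive alleles are on opposite chromosomes (trans / repulsion).

trans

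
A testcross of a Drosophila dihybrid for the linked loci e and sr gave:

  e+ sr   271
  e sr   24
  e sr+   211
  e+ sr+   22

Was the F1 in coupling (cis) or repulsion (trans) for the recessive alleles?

The two most frequent classes are e+ sr (271) and e sr+ (211); these are the parental (non-recombinant) types.
So the F1 carried e+ sr on one chromosome and e sr+ on the other — the recessive alleles are on opposite chromosomes (trans / repulsion).

trans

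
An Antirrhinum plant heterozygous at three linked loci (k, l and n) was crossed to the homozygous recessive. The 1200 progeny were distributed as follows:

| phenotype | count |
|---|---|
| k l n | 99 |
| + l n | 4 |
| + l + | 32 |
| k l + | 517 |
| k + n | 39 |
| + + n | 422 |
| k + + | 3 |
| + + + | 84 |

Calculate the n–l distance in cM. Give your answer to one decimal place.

The two most frequent reciprocal classes, k l + and + + n, are the parental types, so the F1 was k l + / + + n.
The two rarest classes, k + + and + l n, are the double crossovers. Comparing them with the parentals, only the l allele has switched, so l is the middle locus and the order is k – l – n.
Crossovers in the l–n interval produce the single-crossover classes k l n and + + + (99 + 84 = 183) plus the double crossovers (7).
RF(l–n) = (183 + 7) / 1200 = 190/1200 = 0.1583 → 15.8 cM.

15.8 cM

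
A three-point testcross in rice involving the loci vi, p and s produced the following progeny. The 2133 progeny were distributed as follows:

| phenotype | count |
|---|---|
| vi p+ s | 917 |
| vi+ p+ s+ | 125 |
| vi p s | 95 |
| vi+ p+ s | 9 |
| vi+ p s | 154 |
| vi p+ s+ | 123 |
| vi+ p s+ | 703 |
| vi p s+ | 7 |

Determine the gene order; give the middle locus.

The two most frequent reciprocal classes, vi p+ s and vi+ p s+, are the parental types, so the F1 was vi p+ s / vi+ p s+.
The two rarest classes, vi+ p+ s and vi p s+, are the double crossovers. Comparing them with the parentals, only the vi allele has switched, so vi is the middle locus and the order is s – vi – p.

vi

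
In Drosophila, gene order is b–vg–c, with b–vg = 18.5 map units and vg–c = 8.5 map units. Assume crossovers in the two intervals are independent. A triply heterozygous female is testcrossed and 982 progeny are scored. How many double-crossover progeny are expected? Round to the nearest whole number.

Map distances give recombination frequencies of 0.185 and 0.085 for the two intervals.
With no interference, expected double-crossover frequency = 0.185 × 0.085 = 0.01572.
Expected number = 0.01572 × 982 = 15.44 ≈ 15.

15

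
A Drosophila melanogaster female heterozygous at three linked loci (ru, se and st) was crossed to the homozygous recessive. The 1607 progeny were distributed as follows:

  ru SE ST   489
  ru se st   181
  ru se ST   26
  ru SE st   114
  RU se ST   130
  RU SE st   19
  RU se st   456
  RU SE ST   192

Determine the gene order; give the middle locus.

The two most frequent reciprocal classes, ru SE ST and RU se st, are the parental types, so the F1 was ru SE ST / RU se st.
The two rarest classes, ru se ST and RU SE st, are the double crossovers. Comparing them with the parentals, only the se allele has switched, so se is the middle locus and the order is ru – se – st.

se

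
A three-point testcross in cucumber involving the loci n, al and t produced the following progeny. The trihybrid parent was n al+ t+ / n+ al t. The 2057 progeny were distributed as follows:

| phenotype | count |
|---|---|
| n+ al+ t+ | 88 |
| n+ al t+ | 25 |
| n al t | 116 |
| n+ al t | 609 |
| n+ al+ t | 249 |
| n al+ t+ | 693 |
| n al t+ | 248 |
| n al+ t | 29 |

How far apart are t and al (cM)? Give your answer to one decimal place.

The two rarest classes, n al+ t and n+ al t+, are the double crossovers. Comparing them with the parentals, only the t allele has switched, so t is the middle locus and the order is al – t – n.
Crossovers in the al–t interval produce the single-crossover classes n al t+ and n+ al+ t (248 + 249 = 497) plus the double crossovers (54).
RF(al–t) = (497 + 54) / 2057 = 551/2057 = 0.2679 → 26.8 cM.

26.8 cM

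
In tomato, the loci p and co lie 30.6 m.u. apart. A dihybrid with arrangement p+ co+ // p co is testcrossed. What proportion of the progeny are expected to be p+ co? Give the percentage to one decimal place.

15.3%

A map distance of 30.6 m.u. corresponds to a recombination frequency of 0.306.
The F1 is p+ co+ / p co, so p+ co is a recombinant gamete class with expected frequency r/2 = 0.306/2 = 0.1530.
That is 0.1530 = 15.3% of the progeny.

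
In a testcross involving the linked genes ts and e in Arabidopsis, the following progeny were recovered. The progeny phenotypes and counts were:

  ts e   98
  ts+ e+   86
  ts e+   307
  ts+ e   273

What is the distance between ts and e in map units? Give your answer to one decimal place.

The two most frequent classes, ts+ e (273) and ts e+ (307), are the parental types, so the F1 was ts+ e / ts e+.
The recombinant classes are ts+ e+ and ts e: 86 + 98 = 184.
Recombination frequency = 184/764 = 0.2408 ≈ 24.1%, i.e. 24.1 map units.

24.1 map units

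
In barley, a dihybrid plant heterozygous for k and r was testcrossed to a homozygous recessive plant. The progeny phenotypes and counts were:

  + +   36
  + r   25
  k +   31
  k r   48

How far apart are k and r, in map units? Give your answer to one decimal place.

40.0 map units

The two most frequent classes, + + (36) and k r (48), are the parental types, so the F1 was + + / k r.
The recombinant classes are + r and k +: 25 + 31 = 56.
Recombination frequency = 56/140 = 0.4000 ≈ 40.0%, i.e. 40.0 map units.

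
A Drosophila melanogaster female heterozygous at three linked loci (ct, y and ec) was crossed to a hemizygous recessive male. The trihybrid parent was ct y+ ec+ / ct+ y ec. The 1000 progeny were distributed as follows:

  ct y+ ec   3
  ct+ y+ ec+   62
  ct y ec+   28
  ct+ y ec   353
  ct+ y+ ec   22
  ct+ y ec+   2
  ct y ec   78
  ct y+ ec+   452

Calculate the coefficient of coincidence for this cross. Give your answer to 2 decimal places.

0.63

The two rarest classes, ct y+ ec and ct+ y ec+, are the double crossovers. Comparing them with the parentals, only the ec allele has switched, so ec is the middle locus and the order is y – ec – ct.
y–ec: (50 + 5)/1000 = 0.0550; ec–ct: (140 + 5)/1000 = 0.1450.
Expected DCO frequency = 0.0550 × 0.1450 ≈ 0.00797; observed = 5/1000 ≈ 0.00500.
Coefficient of coincidence = 0.00500/0.00797 ≈ 0.63.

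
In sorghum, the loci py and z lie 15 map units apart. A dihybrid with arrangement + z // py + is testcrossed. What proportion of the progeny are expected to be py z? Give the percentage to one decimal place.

A map distance of 15 map units corresponds to a recombination frequency of 0.150.
The F1 is + z / py +, so py z is a recombinant gamete class with expected frequency r/2 = 0.150/2 = 0.0750.
That is 0.0750 = 7.5% of the progeny.

7.5%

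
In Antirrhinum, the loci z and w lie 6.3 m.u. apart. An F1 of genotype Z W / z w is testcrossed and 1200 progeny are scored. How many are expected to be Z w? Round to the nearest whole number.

A map distance of 6.3 m.u. corresponds to a recombination frequency of 0.063.
The F1 is Z W / z w, so Z w is a recombinant gamete class with expected frequency r/2 = 0.063/2 = 0.0315.
Expected number = 0.0315 × 1200 = 37.80 ≈ 38.

38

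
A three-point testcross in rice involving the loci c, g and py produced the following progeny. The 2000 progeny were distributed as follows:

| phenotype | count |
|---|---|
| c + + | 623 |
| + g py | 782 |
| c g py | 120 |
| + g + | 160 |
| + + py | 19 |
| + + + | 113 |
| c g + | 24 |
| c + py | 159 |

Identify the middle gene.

g

The two most frequent reciprocal classes, + g py and c + +, are the parental types, so the F1 was + g py / c + +.
The two rarest classes, + + py and c g +, are the double crossovers. Comparing them with the parentals, only the g allele has switched, so g is the middle locus and the order is c – g – py.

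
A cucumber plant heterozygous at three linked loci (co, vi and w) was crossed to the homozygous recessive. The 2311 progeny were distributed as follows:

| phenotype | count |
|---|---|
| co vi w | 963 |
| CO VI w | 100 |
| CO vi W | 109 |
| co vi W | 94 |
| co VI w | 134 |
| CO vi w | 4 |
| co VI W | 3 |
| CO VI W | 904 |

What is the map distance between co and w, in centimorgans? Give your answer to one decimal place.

The two most frequent reciprocal classes, co vi w and CO VI W, are the parental types, so the F1 was co vi w / CO VI W.
The two rarest classes, CO vi w and co VI W, are the double crossovers. Comparing them with the parentals, only the co allele has switched, so co is the middle locus and the order is vi – co – w.
Crossovers in the co–w interval produce the single-crossover classes co vi W and CO VI w (94 + 100 = 194) plus the double crossovers (7).
RF(co–w) = (194 + 7) / 2311 = 201/2311 = 0.0870 → 8.7 centimorgans.

8.7 centimorgans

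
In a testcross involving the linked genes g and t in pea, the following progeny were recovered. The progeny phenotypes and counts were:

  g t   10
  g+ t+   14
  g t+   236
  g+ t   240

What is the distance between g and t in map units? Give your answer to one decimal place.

The two most frequent classes, g+ t (240) and g t+ (236), are the parental types, so the F1 was g+ t / g t+.
The recombinant classes are g+ t+ and g t: 14 + 10 = 24.
Recombination frequency = 24/500 = 0.0480 ≈ 4.8%, i.e. 4.8 map units.

4.8 map units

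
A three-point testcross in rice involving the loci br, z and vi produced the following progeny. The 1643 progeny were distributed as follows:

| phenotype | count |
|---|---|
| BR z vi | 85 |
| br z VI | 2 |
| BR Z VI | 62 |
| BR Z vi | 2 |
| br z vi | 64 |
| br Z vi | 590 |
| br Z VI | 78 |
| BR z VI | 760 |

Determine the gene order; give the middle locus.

br

The two most frequent reciprocal classes, br Z vi and BR z VI, are the parental types, so the F1 was br Z vi / BR z VI.
The two rarest classes, BR Z vi and br z VI, are the double crossovers. Comparing them with the parentals, only the br allele has switched, so br is the middle locus and the order is vi – br – z.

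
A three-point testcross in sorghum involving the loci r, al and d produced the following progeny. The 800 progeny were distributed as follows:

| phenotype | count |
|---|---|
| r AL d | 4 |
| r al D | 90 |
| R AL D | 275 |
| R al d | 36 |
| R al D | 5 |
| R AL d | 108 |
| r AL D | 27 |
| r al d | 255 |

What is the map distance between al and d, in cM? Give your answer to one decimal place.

25.9 cM

The two most frequent reciprocal classes, R AL D and r al d, are the parental types, so the F1 was R AL D / r al d.
The two rarest classes, R al D and r AL d, are the double crossovers. Comparing them with the parentals, only the al allele has switched, so al is the middle locus and the order is r – al – d.
Crossovers in the al–d interval produce the single-crossover classes R AL d and r al D (108 + 90 = 198) plus the double crossovers (9).
RF(al–d) = (198 + 9) / 800 = 207/800 = 0.2587 → 25.9 cM.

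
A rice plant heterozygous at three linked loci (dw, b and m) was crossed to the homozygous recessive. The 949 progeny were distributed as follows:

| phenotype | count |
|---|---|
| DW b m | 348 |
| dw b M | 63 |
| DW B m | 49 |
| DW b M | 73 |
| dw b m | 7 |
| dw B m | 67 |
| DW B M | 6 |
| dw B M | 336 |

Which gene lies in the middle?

The two most frequent reciprocal classes, DW b m and dw B M, are the parental types, so the F1 was DW b m / dw B M.
The two rarest classes, dw b m and DW B M, are the double crossovers. Comparing them with the parentals, only the dw allele has switched, so dw is the middle locus and the order is m – dw – b.

dw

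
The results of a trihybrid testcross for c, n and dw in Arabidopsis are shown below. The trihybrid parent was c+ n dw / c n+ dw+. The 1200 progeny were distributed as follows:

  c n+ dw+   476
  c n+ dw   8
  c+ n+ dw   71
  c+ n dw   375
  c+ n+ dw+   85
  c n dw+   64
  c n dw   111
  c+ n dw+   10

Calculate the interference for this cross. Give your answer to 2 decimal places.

0.34

The two rarest classes, c+ n dw+ and c n+ dw, are the double crossovers. Comparing them with the parentals, only the dw allele has switched, so dw is the middle locus and the order is n – dw – c.
n–dw: (135 + 18)/1200 = 0.1275; dw–c: (196 + 18)/1200 = 0.1783.
Expected DCO frequency = 0.1275 × 0.1783 ≈ 0.02273; observed = 18/1200 ≈ 0.01500.
Coefficient of coincidence = 0.01500/0.02273 ≈ 0.66; interference = 1 − 0.66 = 0.34.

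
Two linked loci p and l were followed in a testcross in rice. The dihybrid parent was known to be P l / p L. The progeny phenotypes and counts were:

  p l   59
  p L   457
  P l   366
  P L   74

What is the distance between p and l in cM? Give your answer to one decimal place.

The recombinant classes are P L and p l: 74 + 59 = 133.
Recombination frequency = 133/956 = 0.1391 ≈ 13.9%, i.e. 13.9 cM.

13.9 cM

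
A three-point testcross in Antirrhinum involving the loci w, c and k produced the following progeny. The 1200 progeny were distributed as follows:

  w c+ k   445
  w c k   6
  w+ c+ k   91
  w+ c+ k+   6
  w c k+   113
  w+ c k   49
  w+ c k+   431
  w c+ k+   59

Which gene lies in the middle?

c

The two most frequent reciprocal classes, w+ c k+ and w c+ k, are the parental types, so the F1 was w+ c k+ / w c+ k.
The two rarest classes, w+ c+ k+ and w c k, are the double crossovers. Comparing them with the parentals, only the c allele has switched, so c is the middle locus and the order is k – c – w.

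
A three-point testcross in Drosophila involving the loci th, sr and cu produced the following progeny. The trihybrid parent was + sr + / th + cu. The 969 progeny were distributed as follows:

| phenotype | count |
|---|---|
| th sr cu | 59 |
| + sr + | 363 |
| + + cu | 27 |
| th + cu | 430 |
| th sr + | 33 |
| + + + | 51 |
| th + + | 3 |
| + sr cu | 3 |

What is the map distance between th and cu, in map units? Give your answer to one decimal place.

6.8 map units

The two rarest classes, + sr cu and th + +, are the double crossovers. Comparing them with the parentals, only the cu allele has switched, so cu is the middle locus and the order is sr – cu – th.
Crossovers in the cu–th interval produce the single-crossover classes th sr + and + + cu (33 + 27 = 60) plus the double crossovers (6).
RF(cu–th) = (60 + 6) / 969 = 66/969 = 0.0681 → 6.8 map units.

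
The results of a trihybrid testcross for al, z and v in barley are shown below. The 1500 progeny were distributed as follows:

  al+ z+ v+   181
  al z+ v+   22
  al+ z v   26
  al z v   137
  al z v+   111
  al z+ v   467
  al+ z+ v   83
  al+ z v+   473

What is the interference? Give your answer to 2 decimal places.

0.19

The two most frequent reciprocal classes, al+ z v+ and al z+ v, are the parental types, so the F1 was al+ z v+ / al z+ v.
The two rarest classes, al+ z v and al z+ v+, are the double crossovers. Comparing them with the parentals, only the v allele has switched, so v is the middle locus and the order is al – v – z.
al–v: (194 + 48)/1500 = 0.1613; v–z: (318 + 48)/1500 = 0.2440.
Expected DCO frequency = 0.1613 × 0.2440 ≈ 0.03936; observed = 48/1500 ≈ 0.03200.
Coefficient of coincidence = 0.03200/0.03936 ≈ 0.81; interference = 1 − 0.81 = 0.19.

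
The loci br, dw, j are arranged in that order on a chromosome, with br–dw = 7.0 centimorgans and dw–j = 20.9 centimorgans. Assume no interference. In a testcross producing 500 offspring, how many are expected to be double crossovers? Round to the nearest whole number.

Map distances give recombination frequencies of 0.070 and 0.209 for the two intervals.
With no interference, expected double-crossover frequency = 0.070 × 0.209 = 0.01463.
Expected number = 0.01463 × 500 = 7.32 ≈ 7.

7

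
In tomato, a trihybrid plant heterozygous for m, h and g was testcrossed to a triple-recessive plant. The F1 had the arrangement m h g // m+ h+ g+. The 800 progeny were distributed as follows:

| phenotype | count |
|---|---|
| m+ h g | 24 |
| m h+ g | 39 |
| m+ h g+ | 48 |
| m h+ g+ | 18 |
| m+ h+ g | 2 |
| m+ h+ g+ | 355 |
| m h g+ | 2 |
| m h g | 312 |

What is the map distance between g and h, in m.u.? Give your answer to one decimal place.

11.4 m.u.

The two rarest classes, m h g+ and m+ h+ g, are the double crossovers. Comparing them with the parentals, only the g allele has switched, so g is the middle locus and the order is m – g – h.
Crossovers in the g–h interval produce the single-crossover classes m h+ g and m+ h g+ (39 + 48 = 87) plus the double crossovers (4).
RF(g–h) = (87 + 4) / 800 = 91/800 = 0.1138 → 11.4 m.u.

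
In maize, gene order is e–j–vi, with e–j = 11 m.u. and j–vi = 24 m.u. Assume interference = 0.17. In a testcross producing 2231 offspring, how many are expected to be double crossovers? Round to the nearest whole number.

Map distances give recombination frequencies of 0.110 and 0.240 for the two intervals.
With interference 0.17 (so coincidence = 0.83), expected double-crossover frequency = 0.110 × 0.240 × 0.83 = 0.02191.
Expected number = 0.02191 × 2231 = 48.89 ≈ 49.

49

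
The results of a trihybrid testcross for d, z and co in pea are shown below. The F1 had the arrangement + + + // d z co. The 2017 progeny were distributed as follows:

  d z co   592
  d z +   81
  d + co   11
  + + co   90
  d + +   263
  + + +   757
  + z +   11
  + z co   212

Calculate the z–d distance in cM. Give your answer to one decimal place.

24.6 cM

The two rarest classes, + z + and d + co, are the double crossovers. Comparing them with the parentals, only the z allele has switched, so z is the middle locus and the order is co – z – d.
Crossovers in the z–d interval produce the single-crossover classes d + + and + z co (263 + 212 = 475) plus the double crossovers (22).
RF(z–d) = (475 + 22) / 2017 = 497/2017 = 0.2464 → 24.6 cM.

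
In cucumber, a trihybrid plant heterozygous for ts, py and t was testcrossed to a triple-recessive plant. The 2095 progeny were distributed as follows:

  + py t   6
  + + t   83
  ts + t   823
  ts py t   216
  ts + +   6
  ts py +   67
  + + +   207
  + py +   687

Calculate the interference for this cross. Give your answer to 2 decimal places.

0.64

The two most frequent reciprocal classes, ts + t and + py +, are the parental types, so the F1 was ts + t / + py +.
The two rarest classes, ts + + and + py t, are the double crossovers. Comparing them with the parentals, only the t allele has switched, so t is the middle locus and the order is ts – t – py.
ts–t: (150 + 12)/2095 = 0.0773; t–py: (423 + 12)/2095 = 0.2076.
Expected DCO frequency = 0.0773 × 0.2076 ≈ 0.01605; observed = 12/2095 ≈ 0.00573.
Coefficient of coincidence = 0.00573/0.01605 ≈ 0.36; interference = 1 − 0.36 = 0.64.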